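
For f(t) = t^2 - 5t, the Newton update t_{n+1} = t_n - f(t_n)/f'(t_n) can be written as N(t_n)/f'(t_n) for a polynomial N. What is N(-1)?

1

f'(t) = 2t - 5.
N(t) = t·f'(t) - f(t) = t·(2t - 5) - (t^2 - 5t) = t^2.
N(-1) = 1.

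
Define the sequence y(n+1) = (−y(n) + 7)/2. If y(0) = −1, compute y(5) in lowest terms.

39/16

y(1) = (−(−1) + 7)/2 = 4.
y(2) = (−4 + 7)/2 = 3/2.
y(3) = (−(3/2) + 7)/2 = 11/4.
y(4) = (−(11/4) + 7)/2 = 17/8.
y(5) = (−(17/8) + 7)/2 = 39/16.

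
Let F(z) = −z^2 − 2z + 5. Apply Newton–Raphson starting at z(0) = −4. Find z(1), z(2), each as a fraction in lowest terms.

z(1) = −7/2, z(2) = −69/20

F'(z) = −2z − 2.
F(−4) = −3, F'(−4) = 6, so z(1) = (−4) − (−3)/6 = −7/2.
F(−7/2) = −1/4, F'(−7/2) = 5, so z(2) = (−7/2) − (−1/4)/5 = −69/20.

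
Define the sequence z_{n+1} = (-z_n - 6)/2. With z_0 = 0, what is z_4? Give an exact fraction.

-15/8

z_1 = (-0 - 6)/2 = -3.
z_2 = (-(-3) - 6)/2 = -3/2.
z_3 = (-(-3/2) - 6)/2 = -9/4.
z_4 = (-(-9/4) - 6)/2 = -15/8.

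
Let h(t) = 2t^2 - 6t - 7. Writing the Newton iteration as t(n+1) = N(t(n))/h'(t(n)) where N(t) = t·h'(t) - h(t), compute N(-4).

39

h'(t) = 4t - 6.
N(t) = t·h'(t) - h(t) = t·(4t - 6) - (2t^2 - 6t - 7) = 2t^2 + 7.
N(-4) = 39.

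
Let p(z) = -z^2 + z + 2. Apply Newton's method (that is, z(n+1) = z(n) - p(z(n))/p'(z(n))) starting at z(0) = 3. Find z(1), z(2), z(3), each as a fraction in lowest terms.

z(1) = 11/5, z(2) = 171/85, z(3) = 43691/21845

p'(z) = -2z + 1.
p(3) = -4, p'(3) = -5, so z(1) = 3 - (-4)/(-5) = 11/5.
p(11/5) = -16/25, p'(11/5) = -17/5, so z(2) = (11/5) - (-16/25)/(-17/5) = 171/85.
p(171/85) = -256/7225, p'(171/85) = -257/85, so z(3) = (171/85) - (-256/7225)/(-257/85) = 43691/21845.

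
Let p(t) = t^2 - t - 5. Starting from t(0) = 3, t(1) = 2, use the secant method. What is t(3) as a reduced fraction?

14/5

p(3) = 1, p(2) = -3. t(2) = 2 - (-3)·(2 - 3)/((-3) - 1) = 11/4.
p(2) = -3, p(11/4) = -3/16. t(3) = (11/4) - (-3/16)·((11/4) - 2)/((-3/16) - (-3)) = 14/5.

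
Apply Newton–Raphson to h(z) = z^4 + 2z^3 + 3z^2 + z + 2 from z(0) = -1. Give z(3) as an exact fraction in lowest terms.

-26/19

h'(z) = 4z^3 + 6z^2 + 6z + 1.
h(-1) = 3, h'(-1) = -3, so z(1) = (-1) - 3/(-3) = 0.
h(0) = 2, h'(0) = 1, so z(2) = 0 - 2/1 = -2.
h(-2) = 12, h'(-2) = -19, so z(3) = (-2) - 12/(-19) = -26/19.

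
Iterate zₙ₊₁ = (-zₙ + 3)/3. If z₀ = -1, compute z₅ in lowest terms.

z₁ = (-(-1) + 3)/3 = 4/3.
z₂ = (-(4/3) + 3)/3 = 5/9.
z₃ = (-(5/9) + 3)/3 = 22/27.
z₄ = (-(22/27) + 3)/3 = 59/81.
z₅ = (-(59/81) + 3)/3 = 184/243.

184/243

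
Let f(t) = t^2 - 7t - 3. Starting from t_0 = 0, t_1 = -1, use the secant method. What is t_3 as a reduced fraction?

f(0) = -3, f(-1) = 5. t_2 = (-1) - 5·((-1) - 0)/(5 - (-3)) = -3/8.
f(-1) = 5, f(-3/8) = -15/64. t_3 = (-3/8) - (-15/64)·((-3/8) - (-1))/((-15/64) - 5) = -27/67.

-27/67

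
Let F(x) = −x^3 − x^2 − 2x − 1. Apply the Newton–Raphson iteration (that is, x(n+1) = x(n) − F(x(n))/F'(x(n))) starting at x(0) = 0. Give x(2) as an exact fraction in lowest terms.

−4/7

F'(x) = −3x^2 − 2x − 2.
F(0) = −1, F'(0) = −2, so x(1) = 0 − (−1)/(−2) = −1/2.
F(−1/2) = −1/8, F'(−1/2) = −7/4, so x(2) = (−1/2) − (−1/8)/(−7/4) = −4/7.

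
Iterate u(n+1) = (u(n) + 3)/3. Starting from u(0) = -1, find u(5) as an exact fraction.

u(1) = ((-1) + 3)/3 = 2/3.
u(2) = ((2/3) + 3)/3 = 11/9.
u(3) = ((11/9) + 3)/3 = 38/27.
u(4) = ((38/27) + 3)/3 = 119/81.
u(5) = ((119/81) + 3)/3 = 362/243.

362/243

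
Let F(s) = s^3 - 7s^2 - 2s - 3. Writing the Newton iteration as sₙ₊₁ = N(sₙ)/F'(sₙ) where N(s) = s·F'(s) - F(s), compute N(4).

F'(s) = 3s^2 - 14s - 2.
N(s) = s·F'(s) - F(s) = s·(3s^2 - 14s - 2) - (s^3 - 7s^2 - 2s - 3) = 2s^3 - 7s^2 + 3.
N(4) = 19.

19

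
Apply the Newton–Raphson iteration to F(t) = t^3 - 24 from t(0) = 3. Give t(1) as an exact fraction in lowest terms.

26/9

F'(t) = 3t^2.
F(3) = 3, F'(3) = 27, so t(1) = 3 - 3/27 = 26/9.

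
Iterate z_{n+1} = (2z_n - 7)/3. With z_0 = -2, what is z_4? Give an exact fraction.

-487/81

z_1 = (2·(-2) - 7)/3 = -11/3.
z_2 = (2·(-11/3) - 7)/3 = -43/9.
z_3 = (2·(-43/9) - 7)/3 = -149/27.
z_4 = (2·(-149/27) - 7)/3 = -487/81.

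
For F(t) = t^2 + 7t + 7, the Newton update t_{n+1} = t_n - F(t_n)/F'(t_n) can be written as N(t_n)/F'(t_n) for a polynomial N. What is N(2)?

F'(t) = 2t + 7.
N(t) = t·F'(t) - F(t) = t·(2t + 7) - (t^2 + 7t + 7) = t^2 - 7.
N(2) = -3.

-3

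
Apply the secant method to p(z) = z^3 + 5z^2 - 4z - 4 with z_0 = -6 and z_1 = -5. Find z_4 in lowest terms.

p(-6) = -16, p(-5) = 16. z_2 = (-5) - 16·((-5) - (-6))/(16 - (-16)) = -11/2.
p(-5) = 16, p(-11/2) = 23/8. z_3 = (-11/2) - (23/8)·((-11/2) - (-5))/((23/8) - 16) = -589/105.
p(-11/2) = 23/8, p(-589/105) = -858544/1157625. z_4 = (-589/105) - (-858544/1157625)·((-589/105) - (-11/2))/((-858544/1157625) - (23/8)) = -8136157/1456249.

-8136157/1456249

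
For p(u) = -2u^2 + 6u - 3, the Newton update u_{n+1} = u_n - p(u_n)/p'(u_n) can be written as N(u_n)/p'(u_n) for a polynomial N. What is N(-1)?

1

p'(u) = -4u + 6.
N(u) = u·p'(u) - p(u) = u·(-4u + 6) - (-2u^2 + 6u - 3) = -2u^2 + 3.
N(-1) = 1.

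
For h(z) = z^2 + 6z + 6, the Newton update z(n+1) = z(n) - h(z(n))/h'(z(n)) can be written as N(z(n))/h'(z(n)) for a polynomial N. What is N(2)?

-2

h'(z) = 2z + 6.
N(z) = z·h'(z) - h(z) = z·(2z + 6) - (z^2 + 6z + 6) = z^2 - 6.
N(2) = -2.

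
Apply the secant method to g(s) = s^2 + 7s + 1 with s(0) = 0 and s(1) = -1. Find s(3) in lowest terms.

-1/7

g(0) = 1, g(-1) = -5. s(2) = (-1) - (-5)·((-1) - 0)/((-5) - 1) = -1/6.
g(-1) = -5, g(-1/6) = -5/36. s(3) = (-1/6) - (-5/36)·((-1/6) - (-1))/((-5/36) - (-5)) = -1/7.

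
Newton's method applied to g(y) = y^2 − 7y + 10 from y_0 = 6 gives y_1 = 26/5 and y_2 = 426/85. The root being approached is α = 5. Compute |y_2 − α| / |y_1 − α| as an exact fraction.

1/17

y_1 − α = 26/5 − 5 = 1/5, so |y_1 − α| = 1/5.
y_2 − α = 426/85 − 5 = 1/85, so |y_2 − α| = 1/85.
Ratio = (1/85) / (1/5) = 1/17.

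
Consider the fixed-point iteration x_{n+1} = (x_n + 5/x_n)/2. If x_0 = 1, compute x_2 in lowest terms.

7/3

x_1 = (1 + 5/1)/2 = 3.
x_2 = (3 + 5/3)/2 = 7/3.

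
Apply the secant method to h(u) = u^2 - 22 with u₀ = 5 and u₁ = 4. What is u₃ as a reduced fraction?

h(5) = 3, h(4) = -6. u₂ = 4 - (-6)·(4 - 5)/((-6) - 3) = 14/3.
h(4) = -6, h(14/3) = -2/9. u₃ = (14/3) - (-2/9)·((14/3) - 4)/((-2/9) - (-6)) = 61/13.

61/13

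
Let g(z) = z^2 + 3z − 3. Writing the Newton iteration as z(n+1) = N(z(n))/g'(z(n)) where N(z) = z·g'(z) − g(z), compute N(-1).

4

g'(z) = 2z + 3.
N(z) = z·g'(z) − g(z) = z·(2z + 3) − (z^2 + 3z − 3) = z^2 + 3.
N(-1) = 4.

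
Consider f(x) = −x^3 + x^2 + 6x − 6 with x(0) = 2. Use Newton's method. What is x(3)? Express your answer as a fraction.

f'(x) = −3x^2 + 2x + 6.
f(2) = 2, f'(2) = −2, so x(1) = 2 − 2/(−2) = 3.
f(3) = −6, f'(3) = −15, so x(2) = 3 − (−6)/(−15) = 13/5.
f(13/5) = −152/125, f'(13/5) = −227/25, so x(3) = (13/5) − (−152/125)/(−227/25) = 2799/1135.

2799/1135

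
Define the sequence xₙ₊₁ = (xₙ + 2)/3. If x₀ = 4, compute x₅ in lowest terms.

82/81

x₁ = (4 + 2)/3 = 2.
x₂ = (2 + 2)/3 = 4/3.
x₃ = ((4/3) + 2)/3 = 10/9.
x₄ = ((10/9) + 2)/3 = 28/27.
x₅ = ((28/27) + 2)/3 = 82/81.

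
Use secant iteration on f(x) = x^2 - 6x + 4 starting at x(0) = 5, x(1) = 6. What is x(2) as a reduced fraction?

26/5

f(5) = -1, f(6) = 4. x(2) = 6 - 4·(6 - 5)/(4 - (-1)) = 26/5.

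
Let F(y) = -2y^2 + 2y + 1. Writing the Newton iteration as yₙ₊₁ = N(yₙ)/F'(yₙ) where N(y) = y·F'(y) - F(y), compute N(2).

-9

F'(y) = -4y + 2.
N(y) = y·F'(y) - F(y) = y·(-4y + 2) - (-2y^2 + 2y + 1) = -2y^2 - 1.
N(2) = -9.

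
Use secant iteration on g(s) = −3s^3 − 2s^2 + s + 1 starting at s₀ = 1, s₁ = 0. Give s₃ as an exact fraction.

g(1) = −3, g(0) = 1. s₂ = 0 − 1·(0 − 1)/(1 − (−3)) = 1/4.
g(0) = 1, g(1/4) = 69/64. s₃ = (1/4) − (69/64)·((1/4) − 0)/((69/64) − 1) = −16/5.

−16/5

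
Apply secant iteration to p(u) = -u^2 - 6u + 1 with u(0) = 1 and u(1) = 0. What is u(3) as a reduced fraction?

p(1) = -6, p(0) = 1. u(2) = 0 - 1·(0 - 1)/(1 - (-6)) = 1/7.
p(0) = 1, p(1/7) = 6/49. u(3) = (1/7) - (6/49)·((1/7) - 0)/((6/49) - 1) = 7/43.

7/43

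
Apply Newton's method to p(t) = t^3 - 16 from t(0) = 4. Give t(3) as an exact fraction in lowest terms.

p'(t) = 3t^2.
p(4) = 48, p'(4) = 48, so t(1) = 4 - 48/48 = 3.
p(3) = 11, p'(3) = 27, so t(2) = 3 - 11/27 = 70/27.
p(70/27) = 28072/19683, p'(70/27) = 4900/243, so t(3) = (70/27) - (28072/19683)/(4900/243) = 250232/99225.

250232/99225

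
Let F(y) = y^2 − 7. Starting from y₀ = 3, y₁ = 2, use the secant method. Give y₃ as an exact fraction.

F(3) = 2, F(2) = −3. y₂ = 2 − (−3)·(2 − 3)/((−3) − 2) = 13/5.
F(2) = −3, F(13/5) = −6/25. y₃ = (13/5) − (−6/25)·((13/5) − 2)/((−6/25) − (−3)) = 61/23.

61/23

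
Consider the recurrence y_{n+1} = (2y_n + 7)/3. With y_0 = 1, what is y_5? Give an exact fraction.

y_1 = (2·1 + 7)/3 = 3.
y_2 = (2·3 + 7)/3 = 13/3.
y_3 = (2·(13/3) + 7)/3 = 47/9.
y_4 = (2·(47/9) + 7)/3 = 157/27.
y_5 = (2·(157/27) + 7)/3 = 503/81.

503/81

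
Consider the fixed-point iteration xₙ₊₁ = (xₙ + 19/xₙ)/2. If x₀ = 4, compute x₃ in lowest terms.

x₁ = (4 + 19/4)/2 = 35/8.
x₂ = (35/8 + 19/(35/8))/2 = 2441/560.
x₃ = (2441/560 + 19/(2441/560))/2 = 11916881/2733920.

11916881/2733920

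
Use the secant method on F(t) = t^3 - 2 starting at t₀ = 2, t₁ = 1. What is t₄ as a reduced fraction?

1303035/1036622

F(2) = 6, F(1) = -1. t₂ = 1 - (-1)·(1 - 2)/((-1) - 6) = 8/7.
F(1) = -1, F(8/7) = -174/343. t₃ = (8/7) - (-174/343)·((8/7) - 1)/((-174/343) - (-1)) = 218/169.
F(8/7) = -174/343, F(218/169) = 706614/4826809. t₄ = (218/169) - (706614/4826809)·((218/169) - (8/7))/((706614/4826809) - (-174/343)) = 1303035/1036622.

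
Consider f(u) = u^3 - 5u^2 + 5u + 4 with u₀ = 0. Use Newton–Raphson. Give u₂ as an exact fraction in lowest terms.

f'(u) = 3u^2 - 10u + 5.
f(0) = 4, f'(0) = 5, so u₁ = 0 - 4/5 = -4/5.
f(-4/5) = -464/125, f'(-4/5) = 373/25, so u₂ = (-4/5) - (-464/125)/(373/25) = -1028/1865.

-1028/1865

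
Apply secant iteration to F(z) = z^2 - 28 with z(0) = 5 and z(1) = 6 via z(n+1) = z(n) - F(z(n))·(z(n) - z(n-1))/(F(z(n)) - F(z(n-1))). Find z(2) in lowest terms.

F(5) = -3, F(6) = 8. z(2) = 6 - 8·(6 - 5)/(8 - (-3)) = 58/11.

58/11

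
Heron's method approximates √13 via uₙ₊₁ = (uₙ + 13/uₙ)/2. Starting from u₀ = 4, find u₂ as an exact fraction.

1673/464

u₁ = (4 + 13/4)/2 = 29/8.
u₂ = (29/8 + 13/(29/8))/2 = 1673/464.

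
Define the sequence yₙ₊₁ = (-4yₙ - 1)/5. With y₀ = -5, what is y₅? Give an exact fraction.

y₁ = (-4·(-5) - 1)/5 = 19/5.
y₂ = (-4·(19/5) - 1)/5 = -81/25.
y₃ = (-4·(-81/25) - 1)/5 = 299/125.
y₄ = (-4·(299/125) - 1)/5 = -1321/625.
y₅ = (-4·(-1321/625) - 1)/5 = 4659/3125.

4659/3125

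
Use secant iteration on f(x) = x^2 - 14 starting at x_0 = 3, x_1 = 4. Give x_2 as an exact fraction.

26/7

f(3) = -5, f(4) = 2. x_2 = 4 - 2·(4 - 3)/(2 - (-5)) = 26/7.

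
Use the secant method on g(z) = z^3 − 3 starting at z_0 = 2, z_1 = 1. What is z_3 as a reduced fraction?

g(2) = 5, g(1) = −2. z_2 = 1 − (−2)·(1 − 2)/((−2) − 5) = 9/7.
g(1) = −2, g(9/7) = −300/343. z_3 = (9/7) − (−300/343)·((9/7) − 1)/((−300/343) − (−2)) = 291/193.

291/193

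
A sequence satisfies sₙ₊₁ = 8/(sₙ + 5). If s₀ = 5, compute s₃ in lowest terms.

232/185

s₁ = 8/(5 + 5) = 4/5.
s₂ = 8/(4/5 + 5) = 40/29.
s₃ = 8/(40/29 + 5) = 232/185.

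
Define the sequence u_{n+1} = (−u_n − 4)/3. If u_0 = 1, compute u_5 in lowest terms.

−245/243

u_1 = (−1 − 4)/3 = −5/3.
u_2 = (−(−5/3) − 4)/3 = −7/9.
u_3 = (−(−7/9) − 4)/3 = −29/27.
u_4 = (−(−29/27) − 4)/3 = −79/81.
u_5 = (−(−79/81) − 4)/3 = −245/243.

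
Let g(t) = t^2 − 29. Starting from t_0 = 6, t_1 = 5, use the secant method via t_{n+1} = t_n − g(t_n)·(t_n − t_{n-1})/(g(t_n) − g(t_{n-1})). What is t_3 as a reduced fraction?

g(6) = 7, g(5) = −4. t_2 = 5 − (−4)·(5 − 6)/((−4) − 7) = 59/11.
g(5) = −4, g(59/11) = −28/121. t_3 = (59/11) − (−28/121)·((59/11) − 5)/((−28/121) − (−4)) = 307/57.

307/57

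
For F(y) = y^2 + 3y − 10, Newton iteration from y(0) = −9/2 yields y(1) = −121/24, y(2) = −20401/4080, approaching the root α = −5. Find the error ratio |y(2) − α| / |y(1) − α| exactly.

y(1) − α = −121/24 − (−5) = −121/24 + 5 = −1/24, so |y(1) − α| = 1/24.
y(2) − α = −20401/4080 − (−5) = −20401/4080 + 5 = −1/4080, so |y(2) − α| = 1/4080.
Ratio = (1/4080) / (1/24) = 1/170.

1/170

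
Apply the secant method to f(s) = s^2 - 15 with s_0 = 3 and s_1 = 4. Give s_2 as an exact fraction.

f(3) = -6, f(4) = 1. s_2 = 4 - 1·(4 - 3)/(1 - (-6)) = 27/7.

27/7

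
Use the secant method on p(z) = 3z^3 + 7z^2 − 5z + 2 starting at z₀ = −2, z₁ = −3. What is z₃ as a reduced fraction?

−28178/9489

p(−2) = 16, p(−3) = −1. z₂ = (−3) − (−1)·((−3) − (−2))/((−1) − 16) = −50/17.
p(−3) = −1, p(−50/17) = 4576/4913. z₃ = (−50/17) − (4576/4913)·((−50/17) − (−3))/((4576/4913) − (−1)) = −28178/9489.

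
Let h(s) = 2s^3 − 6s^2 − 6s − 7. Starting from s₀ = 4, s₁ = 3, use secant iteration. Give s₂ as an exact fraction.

h(4) = 1, h(3) = −25. s₂ = 3 − (−25)·(3 − 4)/((−25) − 1) = 103/26.

103/26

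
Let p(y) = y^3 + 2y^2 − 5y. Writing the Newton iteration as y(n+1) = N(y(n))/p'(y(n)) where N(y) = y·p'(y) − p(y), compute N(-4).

p'(y) = 3y^2 + 4y − 5.
N(y) = y·p'(y) − p(y) = y·(3y^2 + 4y − 5) − (y^3 + 2y^2 − 5y) = 2y^3 + 2y^2.
N(-4) = −96.

−96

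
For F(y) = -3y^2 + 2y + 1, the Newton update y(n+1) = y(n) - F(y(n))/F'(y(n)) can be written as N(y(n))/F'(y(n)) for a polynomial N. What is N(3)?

-28

F'(y) = -6y + 2.
N(y) = y·F'(y) - F(y) = y·(-6y + 2) - (-3y^2 + 2y + 1) = -3y^2 - 1.
N(3) = -28.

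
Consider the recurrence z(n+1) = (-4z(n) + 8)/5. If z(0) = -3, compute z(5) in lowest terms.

z(1) = (-4·(-3) + 8)/5 = 4.
z(2) = (-4·4 + 8)/5 = -8/5.
z(3) = (-4·(-8/5) + 8)/5 = 72/25.
z(4) = (-4·(72/25) + 8)/5 = -88/125.
z(5) = (-4·(-88/125) + 8)/5 = 1352/625.

1352/625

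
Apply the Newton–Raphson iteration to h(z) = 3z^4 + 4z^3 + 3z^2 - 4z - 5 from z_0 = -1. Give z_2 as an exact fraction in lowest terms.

h'(z) = 12z^3 + 12z^2 + 6z - 4.
h(-1) = 1, h'(-1) = -10, so z_1 = (-1) - 1/(-10) = -9/10.
h(-9/10) = 823/10000, h'(-9/10) = -2107/250, so z_2 = (-9/10) - (823/10000)/(-2107/250) = -75029/84280.

-75029/84280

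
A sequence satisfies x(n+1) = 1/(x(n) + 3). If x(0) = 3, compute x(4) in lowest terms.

x(1) = 1/(3 + 3) = 1/6.
x(2) = 1/(1/6 + 3) = 6/19.
x(3) = 1/(6/19 + 3) = 19/63.
x(4) = 1/(19/63 + 3) = 63/208.

63/208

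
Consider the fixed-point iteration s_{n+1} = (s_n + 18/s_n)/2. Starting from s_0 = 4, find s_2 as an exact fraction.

577/136

s_1 = (4 + 18/4)/2 = 17/4.
s_2 = (17/4 + 18/(17/4))/2 = 577/136.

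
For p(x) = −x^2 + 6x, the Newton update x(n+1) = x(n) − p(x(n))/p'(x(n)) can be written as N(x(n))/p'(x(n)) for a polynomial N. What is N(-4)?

−16

p'(x) = −2x + 6.
N(x) = x·p'(x) − p(x) = x·(−2x + 6) − (−x^2 + 6x) = −x^2.
N(-4) = −16.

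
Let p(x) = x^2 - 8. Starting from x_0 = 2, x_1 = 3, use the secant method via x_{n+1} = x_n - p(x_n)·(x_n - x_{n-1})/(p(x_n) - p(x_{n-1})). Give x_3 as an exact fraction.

p(2) = -4, p(3) = 1. x_2 = 3 - 1·(3 - 2)/(1 - (-4)) = 14/5.
p(3) = 1, p(14/5) = -4/25. x_3 = (14/5) - (-4/25)·((14/5) - 3)/((-4/25) - 1) = 82/29.

82/29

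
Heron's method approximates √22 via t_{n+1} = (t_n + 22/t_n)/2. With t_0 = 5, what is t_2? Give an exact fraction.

t_1 = (5 + 22/5)/2 = 47/10.
t_2 = (47/10 + 22/(47/10))/2 = 4409/940.

4409/940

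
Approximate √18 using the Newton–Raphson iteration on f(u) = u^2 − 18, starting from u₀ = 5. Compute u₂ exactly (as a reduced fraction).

f'(u) = 2u.
f(5) = 7, f'(5) = 10, so u₁ = 5 − 7/10 = 43/10.
f(43/10) = 49/100, f'(43/10) = 43/5, so u₂ = (43/10) − (49/100)/(43/5) = 3649/860.

3649/860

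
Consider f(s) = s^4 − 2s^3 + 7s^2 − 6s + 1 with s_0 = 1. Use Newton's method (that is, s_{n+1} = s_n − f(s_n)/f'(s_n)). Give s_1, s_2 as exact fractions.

f'(s) = 4s^3 − 6s^2 + 14s − 6.
f(1) = 1, f'(1) = 6, so s_1 = 1 − 1/6 = 5/6.
f(5/6) = 241/1296, f'(5/6) = 103/27, so s_2 = (5/6) − (241/1296)/(103/27) = 1293/1648.

s_1 = 5/6, s_2 = 1293/1648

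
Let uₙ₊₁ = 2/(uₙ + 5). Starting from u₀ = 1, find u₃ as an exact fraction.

u₁ = 2/(1 + 5) = 1/3.
u₂ = 2/(1/3 + 5) = 3/8.
u₃ = 2/(3/8 + 5) = 16/43.

16/43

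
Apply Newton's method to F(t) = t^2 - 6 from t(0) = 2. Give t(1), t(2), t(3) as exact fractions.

F'(t) = 2t.
F(2) = -2, F'(2) = 4, so t(1) = 2 - (-2)/4 = 5/2.
F(5/2) = 1/4, F'(5/2) = 5, so t(2) = (5/2) - (1/4)/5 = 49/20.
F(49/20) = 1/400, F'(49/20) = 49/10, so t(3) = (49/20) - (1/400)/(49/10) = 4801/1960.

t(1) = 5/2, t(2) = 49/20, t(3) = 4801/1960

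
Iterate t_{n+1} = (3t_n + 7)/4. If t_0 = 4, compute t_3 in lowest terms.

t_1 = (3·4 + 7)/4 = 19/4.
t_2 = (3·(19/4) + 7)/4 = 85/16.
t_3 = (3·(85/16) + 7)/4 = 367/64.

367/64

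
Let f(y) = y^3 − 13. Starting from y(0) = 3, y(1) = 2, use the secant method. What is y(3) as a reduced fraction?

11659/4927

f(3) = 14, f(2) = −5. y(2) = 2 − (−5)·(2 − 3)/((−5) − 14) = 43/19.
f(2) = −5, f(43/19) = −9660/6859. y(3) = (43/19) − (−9660/6859)·((43/19) − 2)/((−9660/6859) − (−5)) = 11659/4927.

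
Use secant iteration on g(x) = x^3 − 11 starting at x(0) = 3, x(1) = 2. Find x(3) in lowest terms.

g(3) = 16, g(2) = −3. x(2) = 2 − (−3)·(2 − 3)/((−3) − 16) = 41/19.
g(2) = −3, g(41/19) = −6528/6859. x(3) = (41/19) − (−6528/6859)·((41/19) − 2)/((−6528/6859) − (−3)) = 3483/1561.

3483/1561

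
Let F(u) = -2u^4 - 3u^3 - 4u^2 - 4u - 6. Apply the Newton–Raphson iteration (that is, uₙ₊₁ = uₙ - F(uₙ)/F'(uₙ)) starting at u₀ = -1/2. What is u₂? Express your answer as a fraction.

F'(u) = -8u^3 - 9u^2 - 8u - 4.
F(-1/2) = -19/4, F'(-1/2) = -5/4, so u₁ = (-1/2) - (-19/4)/(-5/4) = -43/10.
F(-43/10) = -634999/1250, F'(-43/10) = 250023/500, so u₂ = (-43/10) - (-634999/1250)/(250023/500) = -8210993/2500230.

-8210993/2500230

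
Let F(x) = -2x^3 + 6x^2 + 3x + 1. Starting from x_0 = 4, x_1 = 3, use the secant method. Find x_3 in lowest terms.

F(4) = -19, F(3) = 10. x_2 = 3 - 10·(3 - 4)/(10 - (-19)) = 97/29.
F(3) = 10, F(97/29) = 80940/24389. x_3 = (97/29) - (80940/24389)·((97/29) - 3)/((80940/24389) - 10) = 11459/3259.

11459/3259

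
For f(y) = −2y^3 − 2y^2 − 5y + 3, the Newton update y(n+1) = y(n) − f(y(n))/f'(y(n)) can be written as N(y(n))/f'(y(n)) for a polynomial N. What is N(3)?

−129

f'(y) = −6y^2 − 4y − 5.
N(y) = y·f'(y) − f(y) = y·(−6y^2 − 4y − 5) − (−2y^3 − 2y^2 − 5y + 3) = −4y^3 − 2y^2 − 3.
N(3) = −129.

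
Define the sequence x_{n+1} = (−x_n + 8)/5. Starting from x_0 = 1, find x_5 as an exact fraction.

x_1 = (−1 + 8)/5 = 7/5.
x_2 = (−(7/5) + 8)/5 = 33/25.
x_3 = (−(33/25) + 8)/5 = 167/125.
x_4 = (−(167/125) + 8)/5 = 833/625.
x_5 = (−(833/625) + 8)/5 = 4167/3125.

4167/3125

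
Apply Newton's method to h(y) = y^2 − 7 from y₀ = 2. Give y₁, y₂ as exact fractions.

y₁ = 11/4, y₂ = 233/88

h'(y) = 2y.
h(2) = −3, h'(2) = 4, so y₁ = 2 − (−3)/4 = 11/4.
h(11/4) = 9/16, h'(11/4) = 11/2, so y₂ = (11/4) − (9/16)/(11/2) = 233/88.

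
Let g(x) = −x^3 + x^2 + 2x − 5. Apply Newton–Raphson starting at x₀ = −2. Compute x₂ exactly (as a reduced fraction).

−26860/15281

g'(x) = −3x^2 + 2x + 2.
g(−2) = 3, g'(−2) = −14, so x₁ = (−2) − 3/(−14) = −25/14.
g(−25/14) = 855/2744, g'(−25/14) = −2183/196, so x₂ = (−25/14) − (855/2744)/(−2183/196) = −26860/15281.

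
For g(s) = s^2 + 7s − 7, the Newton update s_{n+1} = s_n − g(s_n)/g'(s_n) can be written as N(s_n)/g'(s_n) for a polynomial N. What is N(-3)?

16

g'(s) = 2s + 7.
N(s) = s·g'(s) − g(s) = s·(2s + 7) − (s^2 + 7s − 7) = s^2 + 7.
N(-3) = 16.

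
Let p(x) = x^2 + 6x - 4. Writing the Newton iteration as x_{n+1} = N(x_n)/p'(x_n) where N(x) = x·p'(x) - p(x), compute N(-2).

p'(x) = 2x + 6.
N(x) = x·p'(x) - p(x) = x·(2x + 6) - (x^2 + 6x - 4) = x^2 + 4.
N(-2) = 8.

8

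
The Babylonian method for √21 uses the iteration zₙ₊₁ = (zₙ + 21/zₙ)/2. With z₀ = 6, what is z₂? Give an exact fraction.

z₁ = (6 + 21/6)/2 = 19/4.
z₂ = (19/4 + 21/(19/4))/2 = 697/152.

697/152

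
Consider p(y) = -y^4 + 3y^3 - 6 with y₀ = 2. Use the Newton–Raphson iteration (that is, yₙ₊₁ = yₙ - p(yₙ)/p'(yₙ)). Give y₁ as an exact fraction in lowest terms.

p'(y) = -4y^3 + 9y^2.
p(2) = 2, p'(2) = 4, so y₁ = 2 - 2/4 = 3/2.

3/2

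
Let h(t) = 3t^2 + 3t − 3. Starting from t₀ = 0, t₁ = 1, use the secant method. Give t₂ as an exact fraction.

1/2

h(0) = −3, h(1) = 3. t₂ = 1 − 3·(1 − 0)/(3 − (−3)) = 1/2.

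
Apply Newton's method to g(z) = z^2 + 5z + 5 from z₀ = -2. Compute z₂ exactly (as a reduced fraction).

-4/3

g'(z) = 2z + 5.
g(-2) = -1, g'(-2) = 1, so z₁ = (-2) - (-1)/1 = -1.
g(-1) = 1, g'(-1) = 3, so z₂ = (-1) - 1/3 = -4/3.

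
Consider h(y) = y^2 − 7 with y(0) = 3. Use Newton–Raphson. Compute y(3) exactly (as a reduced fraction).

h'(y) = 2y.
h(3) = 2, h'(3) = 6, so y(1) = 3 − 2/6 = 8/3.
h(8/3) = 1/9, h'(8/3) = 16/3, so y(2) = (8/3) − (1/9)/(16/3) = 127/48.
h(127/48) = 1/2304, h'(127/48) = 127/24, so y(3) = (127/48) − (1/2304)/(127/24) = 32257/12192.

32257/12192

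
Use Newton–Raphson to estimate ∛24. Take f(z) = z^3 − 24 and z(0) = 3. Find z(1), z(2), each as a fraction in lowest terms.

f'(z) = 3z^2.
f(3) = 3, f'(3) = 27, so z(1) = 3 − 3/27 = 26/9.
f(26/9) = 80/729, f'(26/9) = 676/27, so z(2) = (26/9) − (80/729)/(676/27) = 13162/4563.

z(1) = 26/9, z(2) = 13162/4563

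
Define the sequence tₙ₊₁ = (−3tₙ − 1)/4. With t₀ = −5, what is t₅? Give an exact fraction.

517/512

t₁ = (−3·(−5) − 1)/4 = 7/2.
t₂ = (−3·(7/2) − 1)/4 = −23/8.
t₃ = (−3·(−23/8) − 1)/4 = 61/32.
t₄ = (−3·(61/32) − 1)/4 = −215/128.
t₅ = (−3·(−215/128) − 1)/4 = 517/512.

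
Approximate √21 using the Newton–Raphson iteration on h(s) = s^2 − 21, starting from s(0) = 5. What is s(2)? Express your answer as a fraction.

527/115

h'(s) = 2s.
h(5) = 4, h'(5) = 10, so s(1) = 5 − 4/10 = 23/5.
h(23/5) = 4/25, h'(23/5) = 46/5, so s(2) = (23/5) − (4/25)/(46/5) = 527/115.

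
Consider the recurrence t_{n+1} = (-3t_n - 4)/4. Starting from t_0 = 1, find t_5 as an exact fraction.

-967/1024

t_1 = (-3·1 - 4)/4 = -7/4.
t_2 = (-3·(-7/4) - 4)/4 = 5/16.
t_3 = (-3·(5/16) - 4)/4 = -79/64.
t_4 = (-3·(-79/64) - 4)/4 = -19/256.
t_5 = (-3·(-19/256) - 4)/4 = -967/1024.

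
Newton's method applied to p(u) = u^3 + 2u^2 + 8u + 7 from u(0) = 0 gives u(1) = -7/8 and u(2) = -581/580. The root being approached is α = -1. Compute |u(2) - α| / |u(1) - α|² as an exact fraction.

u(1) - α = -7/8 - (-1) = -7/8 + 1 = 1/8, so |u(1) - α| = 1/8.
u(2) - α = -581/580 - (-1) = -581/580 + 1 = -1/580, so |u(2) - α| = 1/580.
|u(1) - α|² = 1/64.
Ratio = (1/580) / (1/64) = 16/145.

16/145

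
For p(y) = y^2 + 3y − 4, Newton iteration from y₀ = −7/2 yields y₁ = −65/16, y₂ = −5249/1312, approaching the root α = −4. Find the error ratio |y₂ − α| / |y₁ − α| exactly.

1/82

y₁ − α = −65/16 − (−4) = −65/16 + 4 = −1/16, so |y₁ − α| = 1/16.
y₂ − α = −5249/1312 − (−4) = −5249/1312 + 4 = −1/1312, so |y₂ − α| = 1/1312.
Ratio = (1/1312) / (1/16) = 1/82.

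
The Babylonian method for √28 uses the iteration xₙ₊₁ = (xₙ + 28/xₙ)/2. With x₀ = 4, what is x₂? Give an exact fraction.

x₁ = (4 + 28/4)/2 = 11/2.
x₂ = (11/2 + 28/(11/2))/2 = 233/44.

233/44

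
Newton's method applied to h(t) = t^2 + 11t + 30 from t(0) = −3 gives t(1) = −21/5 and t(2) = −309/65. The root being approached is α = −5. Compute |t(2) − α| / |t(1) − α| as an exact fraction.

t(1) − α = −21/5 − (−5) = −21/5 + 5 = 4/5, so |t(1) − α| = 4/5.
t(2) − α = −309/65 − (−5) = −309/65 + 5 = 16/65, so |t(2) − α| = 16/65.
Ratio = (16/65) / (4/5) = 4/13.

4/13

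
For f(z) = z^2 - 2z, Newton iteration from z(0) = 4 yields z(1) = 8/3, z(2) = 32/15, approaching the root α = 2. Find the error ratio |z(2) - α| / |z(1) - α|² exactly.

3/10

z(1) - α = 8/3 - 2 = 2/3, so |z(1) - α| = 2/3.
z(2) - α = 32/15 - 2 = 2/15, so |z(2) - α| = 2/15.
|z(1) - α|² = 4/9.
Ratio = (2/15) / (4/9) = 3/10.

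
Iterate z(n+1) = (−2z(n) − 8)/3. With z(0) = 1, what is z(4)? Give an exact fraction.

z(1) = (−2·1 − 8)/3 = −10/3.
z(2) = (−2·(−10/3) − 8)/3 = −4/9.
z(3) = (−2·(−4/9) − 8)/3 = −64/27.
z(4) = (−2·(−64/27) − 8)/3 = −88/81.

−88/81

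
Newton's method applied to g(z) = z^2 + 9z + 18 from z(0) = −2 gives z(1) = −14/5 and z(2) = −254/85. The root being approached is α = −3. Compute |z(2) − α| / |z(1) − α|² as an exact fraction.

z(1) − α = −14/5 − (−3) = −14/5 + 3 = 1/5, so |z(1) − α| = 1/5.
z(2) − α = −254/85 − (−3) = −254/85 + 3 = 1/85, so |z(2) − α| = 1/85.
|z(1) − α|² = 1/25.
Ratio = (1/85) / (1/25) = 5/17.

5/17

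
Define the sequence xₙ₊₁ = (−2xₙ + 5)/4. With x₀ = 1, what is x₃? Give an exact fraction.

13/16

x₁ = (−2·1 + 5)/4 = 3/4.
x₂ = (−2·(3/4) + 5)/4 = 7/8.
x₃ = (−2·(7/8) + 5)/4 = 13/16.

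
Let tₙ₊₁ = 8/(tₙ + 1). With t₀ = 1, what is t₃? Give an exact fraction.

40/13

t₁ = 8/(1 + 1) = 4.
t₂ = 8/(4 + 1) = 8/5.
t₃ = 8/(8/5 + 1) = 40/13.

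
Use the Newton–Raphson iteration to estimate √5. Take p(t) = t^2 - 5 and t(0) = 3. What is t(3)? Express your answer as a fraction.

2207/987

p'(t) = 2t.
p(3) = 4, p'(3) = 6, so t(1) = 3 - 4/6 = 7/3.
p(7/3) = 4/9, p'(7/3) = 14/3, so t(2) = (7/3) - (4/9)/(14/3) = 47/21.
p(47/21) = 4/441, p'(47/21) = 94/21, so t(3) = (47/21) - (4/441)/(94/21) = 2207/987.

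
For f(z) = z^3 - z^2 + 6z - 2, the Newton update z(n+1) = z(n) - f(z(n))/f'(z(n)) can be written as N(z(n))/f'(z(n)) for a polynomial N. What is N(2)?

14

f'(z) = 3z^2 - 2z + 6.
N(z) = z·f'(z) - f(z) = z·(3z^2 - 2z + 6) - (z^3 - z^2 + 6z - 2) = 2z^3 - z^2 + 2.
N(2) = 14.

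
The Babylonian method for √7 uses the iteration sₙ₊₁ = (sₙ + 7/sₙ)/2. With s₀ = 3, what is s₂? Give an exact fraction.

127/48

s₁ = (3 + 7/3)/2 = 8/3.
s₂ = (8/3 + 7/(8/3))/2 = 127/48.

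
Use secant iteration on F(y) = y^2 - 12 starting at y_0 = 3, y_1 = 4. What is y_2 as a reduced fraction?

F(3) = -3, F(4) = 4. y_2 = 4 - 4·(4 - 3)/(4 - (-3)) = 24/7.

24/7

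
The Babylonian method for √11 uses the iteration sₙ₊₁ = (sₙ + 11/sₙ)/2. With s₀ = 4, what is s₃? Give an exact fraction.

s₁ = (4 + 11/4)/2 = 27/8.
s₂ = (27/8 + 11/(27/8))/2 = 1433/432.
s₃ = (1433/432 + 11/(1433/432))/2 = 4106353/1238112.

4106353/1238112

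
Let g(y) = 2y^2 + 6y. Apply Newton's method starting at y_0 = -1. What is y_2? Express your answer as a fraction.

g'(y) = 4y + 6.
g(-1) = -4, g'(-1) = 2, so y_1 = (-1) - (-4)/2 = 1.
g(1) = 8, g'(1) = 10, so y_2 = 1 - 8/10 = 1/5.

1/5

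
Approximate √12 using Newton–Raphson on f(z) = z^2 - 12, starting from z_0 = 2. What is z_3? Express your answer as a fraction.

97/28

f'(z) = 2z.
f(2) = -8, f'(2) = 4, so z_1 = 2 - (-8)/4 = 4.
f(4) = 4, f'(4) = 8, so z_2 = 4 - 4/8 = 7/2.
f(7/2) = 1/4, f'(7/2) = 7, so z_3 = (7/2) - (1/4)/7 = 97/28.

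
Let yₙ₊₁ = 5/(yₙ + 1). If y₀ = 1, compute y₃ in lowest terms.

y₁ = 5/(1 + 1) = 5/2.
y₂ = 5/(5/2 + 1) = 10/7.
y₃ = 5/(10/7 + 1) = 35/17.

35/17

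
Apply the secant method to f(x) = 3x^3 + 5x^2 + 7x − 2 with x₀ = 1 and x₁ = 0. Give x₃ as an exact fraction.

50/193

f(1) = 13, f(0) = −2. x₂ = 0 − (−2)·(0 − 1)/((−2) − 13) = 2/15.
f(0) = −2, f(2/15) = −364/375. x₃ = (2/15) − (−364/375)·((2/15) − 0)/((−364/375) − (−2)) = 50/193.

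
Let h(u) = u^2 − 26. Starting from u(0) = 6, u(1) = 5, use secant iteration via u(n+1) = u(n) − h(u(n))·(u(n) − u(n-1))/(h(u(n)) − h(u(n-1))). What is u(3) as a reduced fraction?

h(6) = 10, h(5) = −1. u(2) = 5 − (−1)·(5 − 6)/((−1) − 10) = 56/11.
h(5) = −1, h(56/11) = −10/121. u(3) = (56/11) − (−10/121)·((56/11) − 5)/((−10/121) − (−1)) = 566/111.

566/111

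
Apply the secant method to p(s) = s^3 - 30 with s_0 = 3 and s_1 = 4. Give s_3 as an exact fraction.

p(3) = -3, p(4) = 34. s_2 = 4 - 34·(4 - 3)/(34 - (-3)) = 114/37.
p(4) = 34, p(114/37) = -38046/50653. s_3 = (114/37) - (-38046/50653)·((114/37) - 4)/((-38046/50653) - 34) = 80271/25886.

80271/25886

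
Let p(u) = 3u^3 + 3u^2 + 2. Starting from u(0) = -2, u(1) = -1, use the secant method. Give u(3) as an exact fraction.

-73/49

p(-2) = -10, p(-1) = 2. u(2) = (-1) - 2·((-1) - (-2))/(2 - (-10)) = -7/6.
p(-1) = 2, p(-7/6) = 95/72. u(3) = (-7/6) - (95/72)·((-7/6) - (-1))/((95/72) - 2) = -73/49.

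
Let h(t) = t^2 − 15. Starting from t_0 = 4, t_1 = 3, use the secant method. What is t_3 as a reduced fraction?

31/8

h(4) = 1, h(3) = −6. t_2 = 3 − (−6)·(3 − 4)/((−6) − 1) = 27/7.
h(3) = −6, h(27/7) = −6/49. t_3 = (27/7) − (−6/49)·((27/7) − 3)/((−6/49) − (−6)) = 31/8.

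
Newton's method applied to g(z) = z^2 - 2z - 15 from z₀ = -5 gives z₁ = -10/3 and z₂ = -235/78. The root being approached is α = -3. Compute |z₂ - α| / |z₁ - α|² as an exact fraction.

z₁ - α = -10/3 - (-3) = -10/3 + 3 = -1/3, so |z₁ - α| = 1/3.
z₂ - α = -235/78 - (-3) = -235/78 + 3 = -1/78, so |z₂ - α| = 1/78.
|z₁ - α|² = 1/9.
Ratio = (1/78) / (1/9) = 3/26.

3/26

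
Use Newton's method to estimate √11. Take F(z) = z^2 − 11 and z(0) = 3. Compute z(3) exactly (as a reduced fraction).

F'(z) = 2z.
F(3) = −2, F'(3) = 6, so z(1) = 3 − (−2)/6 = 10/3.
F(10/3) = 1/9, F'(10/3) = 20/3, so z(2) = (10/3) − (1/9)/(20/3) = 199/60.
F(199/60) = 1/3600, F'(199/60) = 199/30, so z(3) = (199/60) − (1/3600)/(199/30) = 79201/23880.

79201/23880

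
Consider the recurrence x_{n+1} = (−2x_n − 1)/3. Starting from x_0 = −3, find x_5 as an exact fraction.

x_1 = (−2·(−3) − 1)/3 = 5/3.
x_2 = (−2·(5/3) − 1)/3 = −13/9.
x_3 = (−2·(−13/9) − 1)/3 = 17/27.
x_4 = (−2·(17/27) − 1)/3 = −61/81.
x_5 = (−2·(−61/81) − 1)/3 = 41/243.

41/243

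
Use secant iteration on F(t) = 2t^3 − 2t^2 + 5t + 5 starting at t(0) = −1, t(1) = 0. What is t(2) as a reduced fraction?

−5/9

F(−1) = −4, F(0) = 5. t(2) = 0 − 5·(0 − (−1))/(5 − (−4)) = −5/9.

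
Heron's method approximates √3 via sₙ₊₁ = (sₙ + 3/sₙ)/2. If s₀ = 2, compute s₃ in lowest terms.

s₁ = (2 + 3/2)/2 = 7/4.
s₂ = (7/4 + 3/(7/4))/2 = 97/56.
s₃ = (97/56 + 3/(97/56))/2 = 18817/10864.

18817/10864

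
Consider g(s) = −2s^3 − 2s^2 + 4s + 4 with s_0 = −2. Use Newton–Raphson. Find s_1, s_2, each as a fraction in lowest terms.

g'(s) = −6s^2 − 4s + 4.
g(−2) = 4, g'(−2) = −12, so s_1 = (−2) − 4/(−12) = −5/3.
g(−5/3) = 28/27, g'(−5/3) = −6, so s_2 = (−5/3) − (28/27)/(−6) = −121/81.

s_1 = −5/3, s_2 = −121/81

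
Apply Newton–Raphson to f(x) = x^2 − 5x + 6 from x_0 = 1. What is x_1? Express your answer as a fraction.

f'(x) = 2x − 5.
f(1) = 2, f'(1) = −3, so x_1 = 1 − 2/(−3) = 5/3.

5/3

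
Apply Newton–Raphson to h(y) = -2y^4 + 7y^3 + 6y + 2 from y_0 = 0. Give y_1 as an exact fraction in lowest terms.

h'(y) = -8y^3 + 21y^2 + 6.
h(0) = 2, h'(0) = 6, so y_1 = 0 - 2/6 = -1/3.

-1/3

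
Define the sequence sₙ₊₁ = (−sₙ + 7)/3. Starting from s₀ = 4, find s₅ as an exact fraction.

s₁ = (−4 + 7)/3 = 1.
s₂ = (−1 + 7)/3 = 2.
s₃ = (−2 + 7)/3 = 5/3.
s₄ = (−(5/3) + 7)/3 = 16/9.
s₅ = (−(16/9) + 7)/3 = 47/27.

47/27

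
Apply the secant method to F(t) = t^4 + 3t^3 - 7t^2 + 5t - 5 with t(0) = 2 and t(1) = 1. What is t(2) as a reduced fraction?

F(2) = 17, F(1) = -3. t(2) = 1 - (-3)·(1 - 2)/((-3) - 17) = 23/20.

23/20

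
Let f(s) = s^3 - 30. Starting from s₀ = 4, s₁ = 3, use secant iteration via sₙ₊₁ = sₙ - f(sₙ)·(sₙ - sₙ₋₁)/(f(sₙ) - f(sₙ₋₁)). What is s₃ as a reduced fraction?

f(4) = 34, f(3) = -3. s₂ = 3 - (-3)·(3 - 4)/((-3) - 34) = 114/37.
f(3) = -3, f(114/37) = -38046/50653. s₃ = (114/37) - (-38046/50653)·((114/37) - 3)/((-38046/50653) - (-3)) = 39340/12657.

39340/12657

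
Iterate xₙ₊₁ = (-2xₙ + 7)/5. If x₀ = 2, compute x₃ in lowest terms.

117/125

x₁ = (-2·2 + 7)/5 = 3/5.
x₂ = (-2·(3/5) + 7)/5 = 29/25.
x₃ = (-2·(29/25) + 7)/5 = 117/125.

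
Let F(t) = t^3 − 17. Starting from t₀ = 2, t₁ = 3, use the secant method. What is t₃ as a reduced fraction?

F(2) = −9, F(3) = 10. t₂ = 3 − 10·(3 − 2)/(10 − (−9)) = 47/19.
F(3) = 10, F(47/19) = −12780/6859. t₃ = (47/19) − (−12780/6859)·((47/19) − 3)/((−12780/6859) − 10) = 20801/8137.

20801/8137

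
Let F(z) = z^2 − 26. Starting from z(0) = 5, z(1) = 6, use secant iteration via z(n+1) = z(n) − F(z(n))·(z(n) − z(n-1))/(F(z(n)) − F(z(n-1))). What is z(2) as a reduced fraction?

56/11

F(5) = −1, F(6) = 10. z(2) = 6 − 10·(6 − 5)/(10 − (−1)) = 56/11.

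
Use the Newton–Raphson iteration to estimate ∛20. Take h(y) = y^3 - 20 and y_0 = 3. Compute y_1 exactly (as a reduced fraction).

74/27

h'(y) = 3y^2.
h(3) = 7, h'(3) = 27, so y_1 = 3 - 7/27 = 74/27.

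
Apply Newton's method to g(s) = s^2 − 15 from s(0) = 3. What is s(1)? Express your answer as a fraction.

4

g'(s) = 2s.
g(3) = −6, g'(3) = 6, so s(1) = 3 − (−6)/6 = 4.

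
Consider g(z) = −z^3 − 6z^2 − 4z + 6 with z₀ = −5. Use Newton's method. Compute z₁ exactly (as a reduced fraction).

g'(z) = −3z^2 − 12z − 4.
g(−5) = 1, g'(−5) = −19, so z₁ = (−5) − 1/(−19) = −94/19.

−94/19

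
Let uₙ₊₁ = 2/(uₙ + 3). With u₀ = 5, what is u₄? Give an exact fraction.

u₁ = 2/(5 + 3) = 1/4.
u₂ = 2/(1/4 + 3) = 8/13.
u₃ = 2/(8/13 + 3) = 26/47.
u₄ = 2/(26/47 + 3) = 94/167.

94/167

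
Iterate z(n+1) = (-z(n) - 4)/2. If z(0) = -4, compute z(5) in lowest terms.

z(1) = (-(-4) - 4)/2 = 0.
z(2) = (-0 - 4)/2 = -2.
z(3) = (-(-2) - 4)/2 = -1.
z(4) = (-(-1) - 4)/2 = -3/2.
z(5) = (-(-3/2) - 4)/2 = -5/4.

-5/4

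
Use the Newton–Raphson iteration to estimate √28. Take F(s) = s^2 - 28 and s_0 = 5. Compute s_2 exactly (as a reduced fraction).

5609/1060

F'(s) = 2s.
F(5) = -3, F'(5) = 10, so s_1 = 5 - (-3)/10 = 53/10.
F(53/10) = 9/100, F'(53/10) = 53/5, so s_2 = (53/10) - (9/100)/(53/5) = 5609/1060.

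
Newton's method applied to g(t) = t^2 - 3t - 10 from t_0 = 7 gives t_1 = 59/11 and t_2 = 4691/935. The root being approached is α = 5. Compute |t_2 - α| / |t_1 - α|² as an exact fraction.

t_1 - α = 59/11 - 5 = 4/11, so |t_1 - α| = 4/11.
t_2 - α = 4691/935 - 5 = 16/935, so |t_2 - α| = 16/935.
|t_1 - α|² = 16/121.
Ratio = (16/935) / (16/121) = 11/85.

11/85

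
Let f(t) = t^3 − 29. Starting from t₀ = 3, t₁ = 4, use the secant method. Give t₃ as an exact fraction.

157673/51397

f(3) = −2, f(4) = 35. t₂ = 4 − 35·(4 − 3)/(35 − (−2)) = 113/37.
f(4) = 35, f(113/37) = −26040/50653. t₃ = (113/37) − (−26040/50653)·((113/37) − 4)/((−26040/50653) − 35) = 157673/51397.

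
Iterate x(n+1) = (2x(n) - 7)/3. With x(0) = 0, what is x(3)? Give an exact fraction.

-133/27

x(1) = (2·0 - 7)/3 = -7/3.
x(2) = (2·(-7/3) - 7)/3 = -35/9.
x(3) = (2·(-35/9) - 7)/3 = -133/27.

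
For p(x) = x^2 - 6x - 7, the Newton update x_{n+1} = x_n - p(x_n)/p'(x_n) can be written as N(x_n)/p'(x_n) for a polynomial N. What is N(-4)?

23

p'(x) = 2x - 6.
N(x) = x·p'(x) - p(x) = x·(2x - 6) - (x^2 - 6x - 7) = x^2 + 7.
N(-4) = 23.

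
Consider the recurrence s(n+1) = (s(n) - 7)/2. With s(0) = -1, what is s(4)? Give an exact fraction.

s(1) = ((-1) - 7)/2 = -4.
s(2) = ((-4) - 7)/2 = -11/2.
s(3) = ((-11/2) - 7)/2 = -25/4.
s(4) = ((-25/4) - 7)/2 = -53/8.

-53/8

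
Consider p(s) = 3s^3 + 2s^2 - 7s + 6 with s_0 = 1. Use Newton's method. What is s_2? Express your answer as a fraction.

p'(s) = 9s^2 + 4s - 7.
p(1) = 4, p'(1) = 6, so s_1 = 1 - 4/6 = 1/3.
p(1/3) = 4, p'(1/3) = -14/3, so s_2 = (1/3) - 4/(-14/3) = 25/21.

25/21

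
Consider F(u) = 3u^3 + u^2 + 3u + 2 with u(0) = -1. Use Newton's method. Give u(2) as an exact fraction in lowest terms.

F'(u) = 9u^2 + 2u + 3.
F(-1) = -3, F'(-1) = 10, so u(1) = (-1) - (-3)/10 = -7/10.
F(-7/10) = -639/1000, F'(-7/10) = 601/100, so u(2) = (-7/10) - (-639/1000)/(601/100) = -1784/3005.

-1784/3005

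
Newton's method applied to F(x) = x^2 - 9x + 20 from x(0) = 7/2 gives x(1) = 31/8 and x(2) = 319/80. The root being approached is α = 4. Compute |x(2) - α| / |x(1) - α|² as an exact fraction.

x(1) - α = 31/8 - 4 = -1/8, so |x(1) - α| = 1/8.
x(2) - α = 319/80 - 4 = -1/80, so |x(2) - α| = 1/80.
|x(1) - α|² = 1/64.
Ratio = (1/80) / (1/64) = 4/5.

4/5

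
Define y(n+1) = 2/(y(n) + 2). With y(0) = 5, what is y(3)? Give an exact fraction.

16/23

y(1) = 2/(5 + 2) = 2/7.
y(2) = 2/(2/7 + 2) = 7/8.
y(3) = 2/(7/8 + 2) = 16/23.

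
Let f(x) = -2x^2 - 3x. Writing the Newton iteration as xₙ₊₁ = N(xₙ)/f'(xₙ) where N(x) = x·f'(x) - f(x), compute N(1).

-2

f'(x) = -4x - 3.
N(x) = x·f'(x) - f(x) = x·(-4x - 3) - (-2x^2 - 3x) = -2x^2.
N(1) = -2.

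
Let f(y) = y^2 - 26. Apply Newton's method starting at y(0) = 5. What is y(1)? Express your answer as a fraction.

f'(y) = 2y.
f(5) = -1, f'(5) = 10, so y(1) = 5 - (-1)/10 = 51/10.

51/10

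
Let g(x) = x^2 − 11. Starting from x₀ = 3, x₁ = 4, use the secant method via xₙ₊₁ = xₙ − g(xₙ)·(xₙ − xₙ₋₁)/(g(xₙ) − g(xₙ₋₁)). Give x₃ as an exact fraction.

g(3) = −2, g(4) = 5. x₂ = 4 − 5·(4 − 3)/(5 − (−2)) = 23/7.
g(4) = 5, g(23/7) = −10/49. x₃ = (23/7) − (−10/49)·((23/7) − 4)/((−10/49) − 5) = 169/51.

169/51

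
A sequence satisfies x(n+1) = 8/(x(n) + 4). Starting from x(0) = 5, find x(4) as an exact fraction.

31/21

x(1) = 8/(5 + 4) = 8/9.
x(2) = 8/(8/9 + 4) = 18/11.
x(3) = 8/(18/11 + 4) = 44/31.
x(4) = 8/(44/31 + 4) = 31/21.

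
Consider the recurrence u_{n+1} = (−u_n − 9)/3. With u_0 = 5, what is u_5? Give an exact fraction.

−554/243

u_1 = (−5 − 9)/3 = −14/3.
u_2 = (−(−14/3) − 9)/3 = −13/9.
u_3 = (−(−13/9) − 9)/3 = −68/27.
u_4 = (−(−68/27) − 9)/3 = −175/81.
u_5 = (−(−175/81) − 9)/3 = −554/243.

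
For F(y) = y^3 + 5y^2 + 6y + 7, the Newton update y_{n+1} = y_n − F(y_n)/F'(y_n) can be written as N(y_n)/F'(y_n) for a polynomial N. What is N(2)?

F'(y) = 3y^2 + 10y + 6.
N(y) = y·F'(y) − F(y) = y·(3y^2 + 10y + 6) − (y^3 + 5y^2 + 6y + 7) = 2y^3 + 5y^2 − 7.
N(2) = 29.

29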